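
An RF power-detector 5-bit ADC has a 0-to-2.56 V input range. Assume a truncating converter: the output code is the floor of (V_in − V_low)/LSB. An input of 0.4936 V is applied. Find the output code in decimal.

LSB = 2.56 V / 32 = 80.000 mV.
(V_in − V_low)/LSB = (0.4936 − 0) / 0.08 = 6.170.
Floor → code 6.

code 6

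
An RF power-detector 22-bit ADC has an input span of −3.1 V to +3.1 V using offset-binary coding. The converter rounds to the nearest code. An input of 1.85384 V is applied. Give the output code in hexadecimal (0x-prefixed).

code 0x3322EC (decimal 3351276)

With 4194304 levels over 6.2 V, one step is 1.48 µV.
Input sits at 3351275.956 steps above V_low.
Round → code 3351276.
In hexadecimal (0x-prefixed): 0x3322EC.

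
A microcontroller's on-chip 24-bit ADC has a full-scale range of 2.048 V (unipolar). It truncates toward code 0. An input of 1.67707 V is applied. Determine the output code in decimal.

LSB = 2.048 V / 16777216 = 0.12 µV.
(V_in − V_low)/LSB = (1.67707 − 0) / 1.2207e-07 = 13738557.440.
So the output code is 13738557.

code 13738557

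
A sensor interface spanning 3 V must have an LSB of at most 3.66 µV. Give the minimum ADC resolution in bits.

Number of steps required ≥ 3 V / 3.66 µV = 819672.13.
Need 2^N ≥ 819672.13; 2^19 = 524288, 2^20 = 1048576.
Minimum N = 20.

20 bits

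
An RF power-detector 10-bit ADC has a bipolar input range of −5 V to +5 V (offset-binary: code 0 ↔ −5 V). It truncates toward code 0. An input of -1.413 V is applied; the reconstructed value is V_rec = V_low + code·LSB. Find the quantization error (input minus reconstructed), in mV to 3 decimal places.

3.016 mV

One LSB is 10 V / 1024 = 9.766 mV.
(V_in − V_low)/LSB = (-1.413 − (−5))/0.00976562 = 367.3088 → code 367 (floor).
Reconstructed: -1.4160156 V.
Difference: 0.00301563 V → 3.016 mV.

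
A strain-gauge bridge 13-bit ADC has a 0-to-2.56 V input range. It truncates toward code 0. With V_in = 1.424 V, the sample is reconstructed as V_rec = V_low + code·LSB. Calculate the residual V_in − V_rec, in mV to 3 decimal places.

0.250 mV

One LSB is 2.56 V / 8192 = 312.50 µV.
(V_in − V_low)/LSB = (1.424 − 0)/0.0003125 = 4556.8000 → code 4556 (floor).
Code 4556 maps back to 0 + 4556×0.0003125 V = 1.42375 V.
V_in − V_rec = 0.00025 V = 0.250 mV.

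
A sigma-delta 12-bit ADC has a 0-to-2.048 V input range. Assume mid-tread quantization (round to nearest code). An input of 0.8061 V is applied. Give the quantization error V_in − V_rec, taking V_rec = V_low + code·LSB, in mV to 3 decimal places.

One LSB is 2.048 V / 4096 = 0.500 mV.
(0.8061 − 0)/0.0005 = 1612.2000; round gives code 1612.
Code 1612 maps back to 0 + 1612×0.0005 V = 0.806 V.
V_in − V_rec = 0.0001 V = 0.100 mV.

0.100 mV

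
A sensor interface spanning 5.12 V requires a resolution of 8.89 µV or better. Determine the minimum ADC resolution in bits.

20 bits

Number of steps required ≥ 5.12 V / 8.89 µV = 575928.01.
Need 2^N ≥ 575928.01; 2^19 = 524288, 2^20 = 1048576.
Minimum N = 20.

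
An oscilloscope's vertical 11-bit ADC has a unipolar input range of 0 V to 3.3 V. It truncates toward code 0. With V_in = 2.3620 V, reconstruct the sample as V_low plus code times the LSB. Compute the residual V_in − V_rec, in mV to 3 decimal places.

1.404 mV

Step size: 3.3 V ÷ 2^11 = 1.611 mV.
Scaled input = 1465.8715 LSBs, so code = 1465.
Code 1465 maps back to 0 + 1465×0.00161133 V = 2.3605957 V.
V_in − V_rec = 0.0014043 V = 1.404 mV.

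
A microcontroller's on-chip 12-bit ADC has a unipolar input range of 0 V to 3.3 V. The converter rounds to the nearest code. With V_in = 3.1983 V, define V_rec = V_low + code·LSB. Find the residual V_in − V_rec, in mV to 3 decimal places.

LSB = 3.3/2^12 = 0.806 mV.
(3.1983 − 0)/0.000805664 = 3969.7687; round gives code 3970.
V_rec = 0 + 3970·0.000805664 = 3.1984863 V.
Difference: -0.000186328 V → -0.186 mV.

-0.186 mV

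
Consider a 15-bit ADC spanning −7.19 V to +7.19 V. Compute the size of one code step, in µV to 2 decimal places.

Full-scale span = 14.38 V.
LSB = 14.38 / 2^15 = 14.38 / 32768 = 0.000438843 V = 438.84 µV.

438.84 µV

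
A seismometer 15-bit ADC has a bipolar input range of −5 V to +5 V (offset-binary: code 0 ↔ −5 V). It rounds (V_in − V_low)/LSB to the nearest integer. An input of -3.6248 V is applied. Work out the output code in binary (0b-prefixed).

LSB = 10 V / 32768 = 305.18 µV.
Input sits at 4506.255 steps above V_low.
round(4506.255) = 4506.
In binary (0b-prefixed): 0b1000110011010.

code 0b1000110011010 (decimal 4506)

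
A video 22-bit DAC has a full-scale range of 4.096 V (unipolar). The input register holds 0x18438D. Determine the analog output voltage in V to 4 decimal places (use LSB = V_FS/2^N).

LSB = 4.096 V / 2^22 = 0.98 µV.
Code 0x18438D = 1590157 decimal.
V_out = 0 + 1590157 × 9.76563e-07 V = 1.55289 V.

1.5529 V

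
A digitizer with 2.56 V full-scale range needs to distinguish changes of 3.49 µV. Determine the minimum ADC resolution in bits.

20 bits

Number of steps required ≥ 2.56 V / 3.49 µV = 733524.36.
Need 2^N ≥ 733524.36; 2^19 = 524288, 2^20 = 1048576.
Minimum N = 20.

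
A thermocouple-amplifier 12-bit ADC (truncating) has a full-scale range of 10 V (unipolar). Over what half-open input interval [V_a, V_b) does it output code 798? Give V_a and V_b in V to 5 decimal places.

[1.94824 V, 1.95068 V)

LSB = 10/2^12 = 2.441 mV.
V_a = V_low + 798·LSB = 1.94824 V; V_b = V_low + 799·LSB = 1.95068 V.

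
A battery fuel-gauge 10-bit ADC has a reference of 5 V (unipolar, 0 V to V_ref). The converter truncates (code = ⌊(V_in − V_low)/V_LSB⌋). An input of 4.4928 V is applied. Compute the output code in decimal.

With 1024 levels over 5 V, one step is 4.883 mV.
(4.4928 − 0) / 0.00488281 = 920.125 LSBs.
So the output code is 920.

code 920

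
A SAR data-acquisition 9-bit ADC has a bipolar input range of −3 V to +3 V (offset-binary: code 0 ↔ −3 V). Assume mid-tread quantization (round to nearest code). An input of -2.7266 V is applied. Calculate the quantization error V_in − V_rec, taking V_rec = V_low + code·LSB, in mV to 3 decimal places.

LSB = 6/2^9 = 11.719 mV.
(-2.7266 − (−3))/0.0117188 = 23.3301; round gives code 23.
V_rec = (−3) + 23·0.0117188 = -2.7304688 V.
Difference: 0.00386875 V → 3.869 mV.

3.869 mV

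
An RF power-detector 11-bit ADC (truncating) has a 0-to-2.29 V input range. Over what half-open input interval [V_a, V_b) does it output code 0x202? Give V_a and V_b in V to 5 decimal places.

[0.57474 V, 0.57585 V)

LSB = 2.29/2^11 = 1.118 mV.
Code 0x202 = 514 decimal.
V_a = V_low + 514·LSB = 0.574736 V; V_b = V_low + 515·LSB = 0.575854 V.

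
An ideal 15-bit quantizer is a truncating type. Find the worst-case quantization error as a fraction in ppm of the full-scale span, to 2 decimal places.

Truncating → worst-case error = 1 LSB = V_FS/2^15, so 1e+06/32768 = 30.5176 ppm of full scale.

30.52 ppm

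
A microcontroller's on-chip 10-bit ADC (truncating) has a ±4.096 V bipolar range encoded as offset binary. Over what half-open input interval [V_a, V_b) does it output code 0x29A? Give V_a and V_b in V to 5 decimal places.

LSB = 8.192/2^10 = 8.000 mV.
Code 0x29A = 666 decimal.
V_a = V_low + 666·LSB = 1.232 V; V_b = V_low + 667·LSB = 1.24 V.

[1.23200 V, 1.24000 V)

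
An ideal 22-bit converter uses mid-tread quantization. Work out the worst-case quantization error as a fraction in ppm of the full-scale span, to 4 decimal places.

Rounding → worst-case error = ½ LSB = V_FS/2^23, so 1e+06/8388608 = 0.119209 ppm of full scale.

0.1192 ppm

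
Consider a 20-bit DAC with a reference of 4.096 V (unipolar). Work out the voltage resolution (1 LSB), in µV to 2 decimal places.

Full-scale span = 4.096 V.
LSB = 4.096 / 2^20 = 4.096 / 1048576 = 3.90625e-06 V = 3.91 µV.

3.91 µV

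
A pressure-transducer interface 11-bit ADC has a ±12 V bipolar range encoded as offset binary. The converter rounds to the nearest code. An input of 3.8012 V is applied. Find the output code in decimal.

With 2048 levels over 24 V, one step is 11.719 mV.
(V_in − V_low)/LSB = (3.8012 − (−12)) / 0.0117188 = 1348.369.
round(1348.369) = 1348.

code 1348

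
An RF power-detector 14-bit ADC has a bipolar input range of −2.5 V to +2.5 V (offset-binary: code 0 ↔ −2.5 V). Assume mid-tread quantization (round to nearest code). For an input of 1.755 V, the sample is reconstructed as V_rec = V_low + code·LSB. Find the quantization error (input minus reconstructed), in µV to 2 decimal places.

One LSB is 5 V / 16384 = 305.18 µV.
Scaled input = 13942.7840 LSBs, so code = 13943.
Reconstructed: 1.7550659 V.
V_in − V_rec = -6.5918e-05 V = -65.92 µV.

-65.92 µV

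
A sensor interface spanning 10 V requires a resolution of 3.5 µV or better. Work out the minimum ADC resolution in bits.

Number of steps required ≥ 10 V / 3.5 µV = 2857142.86.
Need 2^N ≥ 2857142.86; 2^21 = 2097152, 2^22 = 4194304.
Minimum N = 22.

22 bits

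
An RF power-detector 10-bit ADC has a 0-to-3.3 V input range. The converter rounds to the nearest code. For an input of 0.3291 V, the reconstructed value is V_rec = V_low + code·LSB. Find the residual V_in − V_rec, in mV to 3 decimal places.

0.389 mV

Step size: 3.3 V ÷ 2^10 = 3.223 mV.
Scaled input = 102.1207 LSBs, so code = 102.
Reconstructed: 0.32871094 V.
Difference: 0.000389062 V → 0.389 mV.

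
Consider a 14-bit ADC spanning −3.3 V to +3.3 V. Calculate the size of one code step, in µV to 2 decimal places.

Full-scale span = 6.6 V.
LSB = 6.6 / 2^14 = 6.6 / 16384 = 0.000402832 V = 402.83 µV.

402.83 µV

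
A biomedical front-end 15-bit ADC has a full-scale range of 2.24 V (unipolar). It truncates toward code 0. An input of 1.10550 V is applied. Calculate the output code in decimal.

LSB = 2.24 V / 32768 = 68.36 µV.
Input sits at 16171.886 steps above V_low.
Floor → code 16171.

code 16171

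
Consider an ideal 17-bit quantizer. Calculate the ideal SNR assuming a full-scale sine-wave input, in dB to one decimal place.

104.1 dB

SNR ≈ 6.02·N + 1.76 dB = 6.02·17 + 1.76 = 104.10 dB.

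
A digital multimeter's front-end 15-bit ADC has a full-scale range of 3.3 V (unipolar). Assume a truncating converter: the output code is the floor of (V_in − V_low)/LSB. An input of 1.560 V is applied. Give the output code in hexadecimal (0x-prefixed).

With 32768 levels over 3.3 V, one step is 100.71 µV.
(1.560 − 0) / 0.000100708 = 15490.327 LSBs.
Floor → code 15490.
In hexadecimal (0x-prefixed): 0x3C82.

code 0x3C82 (decimal 15490)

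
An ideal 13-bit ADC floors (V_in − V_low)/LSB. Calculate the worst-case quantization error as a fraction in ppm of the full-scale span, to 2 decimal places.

Truncating → worst-case error = 1 LSB = V_FS/2^13, so 1e+06/8192 = 122.07 ppm of full scale.

122.07 ppm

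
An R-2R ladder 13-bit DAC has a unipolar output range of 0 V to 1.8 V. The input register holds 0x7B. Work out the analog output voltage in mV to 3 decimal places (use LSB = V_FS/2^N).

27.026 mV

LSB = 1.8 V / 2^13 = 219.73 µV.
Code 0x7B = 123 decimal.
V_out = 0 + 123 × 0.000219727 V = 0.0270264 V.
= 27.026 mV.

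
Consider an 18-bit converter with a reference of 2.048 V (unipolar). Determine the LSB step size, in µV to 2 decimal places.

7.81 µV

Full-scale span = 2.048 V.
LSB = 2.048 / 2^18 = 2.048 / 262144 = 7.8125e-06 V = 7.81 µV.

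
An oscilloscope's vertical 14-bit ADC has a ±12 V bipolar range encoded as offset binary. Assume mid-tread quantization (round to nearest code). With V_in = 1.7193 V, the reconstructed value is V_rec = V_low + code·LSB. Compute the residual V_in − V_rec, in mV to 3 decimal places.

One LSB is 24 V / 16384 = 1.465 mV.
(1.7193 − (−12))/0.00146484 = 9365.7088; round gives code 9366.
V_rec = (−12) + 9366·0.00146484 = 1.7197266 V.
Error = 1.7193 − 1.7197266 = -0.000426563 V = -0.427 mV.

-0.427 mV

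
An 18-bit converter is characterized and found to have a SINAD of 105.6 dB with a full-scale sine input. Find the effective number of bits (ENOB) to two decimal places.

17.25 bits

ENOB = (SINAD − 1.76) / 6.02 = (105.6 − 1.76)/6.02 = 17.249.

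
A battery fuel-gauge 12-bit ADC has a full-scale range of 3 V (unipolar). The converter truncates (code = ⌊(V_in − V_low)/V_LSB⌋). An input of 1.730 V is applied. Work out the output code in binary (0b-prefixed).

code 0b100100111010 (decimal 2362)

Full-scale span = 3 V; LSB = 3/2^12 = 0.732 mV.
(1.730 − 0) / 0.000732422 = 2362.027 LSBs.
Floor → code 2362.
In binary (0b-prefixed): 0b100100111010.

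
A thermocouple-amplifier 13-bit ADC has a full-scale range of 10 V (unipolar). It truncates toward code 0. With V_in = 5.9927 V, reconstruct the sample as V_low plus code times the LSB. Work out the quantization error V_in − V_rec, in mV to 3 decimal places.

LSB = 10/2^13 = 1.221 mV.
(V_in − V_low)/LSB = (5.9927 − 0)/0.0012207 = 4909.2198 → code 4909 (floor).
Reconstructed: 5.9924316 V.
Difference: 0.000268359 V → 0.268 mV.

0.268 mV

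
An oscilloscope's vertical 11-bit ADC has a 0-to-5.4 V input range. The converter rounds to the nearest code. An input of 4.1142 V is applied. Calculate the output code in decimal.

code 1560

LSB = 5.4 V / 2048 = 2.637 mV.
(V_in − V_low)/LSB = (4.1142 − 0) / 0.00263672 = 1560.348.
round(1560.348) = 1560.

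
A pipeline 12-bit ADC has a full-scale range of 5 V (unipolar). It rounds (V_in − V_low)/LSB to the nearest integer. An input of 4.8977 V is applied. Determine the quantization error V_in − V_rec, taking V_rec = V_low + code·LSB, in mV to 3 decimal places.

0.239 mV

Step size: 5 V ÷ 2^12 = 1.221 mV.
(4.8977 − 0)/0.0012207 = 4012.1958; round gives code 4012.
Reconstructed: 4.8974609 V.
Error = 4.8977 − 4.8974609 = 0.000239062 V = 0.239 mV.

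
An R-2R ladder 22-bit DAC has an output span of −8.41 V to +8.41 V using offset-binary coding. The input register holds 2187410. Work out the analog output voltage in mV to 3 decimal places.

LSB = 16.82 V / 2^22 = 4.01 µV.
V_out = (−8.41) + 2187410 × 4.0102e-06 V = 0.361953 V.
= 361.953 mV.

361.953 mV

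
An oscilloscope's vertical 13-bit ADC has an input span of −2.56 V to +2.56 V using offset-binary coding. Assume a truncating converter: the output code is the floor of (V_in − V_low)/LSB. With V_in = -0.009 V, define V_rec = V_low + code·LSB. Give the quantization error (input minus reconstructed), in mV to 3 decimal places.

0.375 mV

LSB = 5.12/2^13 = 0.625 mV.
Scaled input = 4081.6000 LSBs, so code = 4081.
Reconstructed: -0.009375 V.
V_in − V_rec = 0.000375 V = 0.375 mV.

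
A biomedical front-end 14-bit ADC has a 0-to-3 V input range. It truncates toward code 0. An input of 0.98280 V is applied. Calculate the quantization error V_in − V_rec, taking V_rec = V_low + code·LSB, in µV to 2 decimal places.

One LSB is 3 V / 16384 = 183.11 µV.
Scaled input = 5367.3984 LSBs, so code = 5367.
Reconstructed: 0.98272705 V.
Error = 0.98280 − 0.98272705 = 7.29492e-05 V = 72.95 µV.

72.95 µV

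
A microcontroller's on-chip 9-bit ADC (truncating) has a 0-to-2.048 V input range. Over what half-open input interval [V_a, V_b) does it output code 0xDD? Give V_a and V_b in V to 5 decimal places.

LSB = 2.048/2^9 = 4.000 mV.
Code 0xDD = 221 decimal.
V_a = V_low + 221·LSB = 0.884 V; V_b = V_low + 222·LSB = 0.888 V.

[0.88400 V, 0.88800 V)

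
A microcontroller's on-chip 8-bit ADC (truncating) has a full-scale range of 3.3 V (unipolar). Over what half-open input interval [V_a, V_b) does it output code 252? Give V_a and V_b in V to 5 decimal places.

[3.24844 V, 3.26133 V)

LSB = 3.3/2^8 = 12.891 mV.
V_a = V_low + 252·LSB = 3.24844 V; V_b = V_low + 253·LSB = 3.26133 V.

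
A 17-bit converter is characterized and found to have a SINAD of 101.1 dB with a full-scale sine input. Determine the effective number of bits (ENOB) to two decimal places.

16.50 bits

ENOB = (SINAD − 1.76) / 6.02 = (101.1 − 1.76)/6.02 = 16.502.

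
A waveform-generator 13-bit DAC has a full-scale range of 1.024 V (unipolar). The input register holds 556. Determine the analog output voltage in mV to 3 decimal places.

LSB = 1.024 V / 2^13 = 125.00 µV.
V_out = 0 + 556 × 0.000125 V = 0.0695 V.
= 69.500 mV.

69.500 mV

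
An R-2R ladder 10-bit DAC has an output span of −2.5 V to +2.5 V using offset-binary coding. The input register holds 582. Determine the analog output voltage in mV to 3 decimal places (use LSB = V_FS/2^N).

341.797 mV

LSB = 5 V / 2^10 = 4.883 mV.
V_out = (−2.5) + 582 × 0.00488281 V = 0.341797 V.
= 341.797 mV.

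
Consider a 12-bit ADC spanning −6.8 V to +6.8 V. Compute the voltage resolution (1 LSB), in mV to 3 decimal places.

Full-scale span = 13.6 V.
LSB = 13.6 / 2^12 = 13.6 / 4096 = 0.00332031 V = 3.320 mV.

3.320 mV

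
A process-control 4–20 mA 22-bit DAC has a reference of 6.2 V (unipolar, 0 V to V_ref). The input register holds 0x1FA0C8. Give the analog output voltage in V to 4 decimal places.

LSB = 6.2 V / 2^22 = 1.48 µV.
Code 0x1FA0C8 = 2072776 decimal.
V_out = 0 + 2072776 × 1.4782e-06 V = 3.06397 V.

3.0640 V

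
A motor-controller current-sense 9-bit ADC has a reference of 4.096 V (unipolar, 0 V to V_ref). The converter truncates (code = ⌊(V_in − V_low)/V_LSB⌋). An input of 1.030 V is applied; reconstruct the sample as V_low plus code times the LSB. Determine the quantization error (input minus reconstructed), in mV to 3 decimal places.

6.000 mV

Step size: 4.096 V ÷ 2^9 = 8.000 mV.
(1.030 − 0)/0.008 = 128.7500; ⌊·⌋ gives code 128.
Reconstructed: 1.024 V.
Error = 1.030 − 1.024 = 0.006 V = 6.000 mV.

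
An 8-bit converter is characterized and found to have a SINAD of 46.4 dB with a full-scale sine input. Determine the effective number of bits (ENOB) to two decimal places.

7.42 bits

ENOB = (SINAD − 1.76) / 6.02 = (46.4 − 1.76)/6.02 = 7.415.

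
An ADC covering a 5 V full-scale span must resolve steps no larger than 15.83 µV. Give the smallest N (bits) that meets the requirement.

19 bits

Number of steps required ≥ 5 V / 15.83 µV = 315855.97.
Need 2^N ≥ 315855.97; 2^18 = 262144, 2^19 = 524288.
Minimum N = 19.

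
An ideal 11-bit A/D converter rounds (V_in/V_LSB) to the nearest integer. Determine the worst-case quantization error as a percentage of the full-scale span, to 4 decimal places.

0.0244 %

Rounding → worst-case error = ½ LSB = V_FS/2^12, so 100/4096 = 0.0244141 % of full scale.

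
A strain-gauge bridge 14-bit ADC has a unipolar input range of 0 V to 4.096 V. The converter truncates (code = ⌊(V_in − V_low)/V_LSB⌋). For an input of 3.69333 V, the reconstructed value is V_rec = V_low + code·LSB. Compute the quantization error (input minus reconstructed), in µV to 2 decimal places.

One LSB is 4.096 V / 16384 = 250.00 µV.
(V_in − V_low)/LSB = (3.69333 − 0)/0.00025 = 14773.3200 → code 14773 (floor).
Code 14773 maps back to 0 + 14773×0.00025 V = 3.69325 V.
V_in − V_rec = 8e-05 V = 80.00 µV.

80.00 µV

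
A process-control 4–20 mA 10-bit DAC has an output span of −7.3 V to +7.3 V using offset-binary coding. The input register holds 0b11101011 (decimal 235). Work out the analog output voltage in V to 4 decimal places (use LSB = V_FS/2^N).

-3.9494 V

LSB = 14.6 V / 2^10 = 14.258 mV.
Code 0b11101011 = 235 decimal.
V_out = (−7.3) + 235 × 0.0142578 V = -3.94941 V.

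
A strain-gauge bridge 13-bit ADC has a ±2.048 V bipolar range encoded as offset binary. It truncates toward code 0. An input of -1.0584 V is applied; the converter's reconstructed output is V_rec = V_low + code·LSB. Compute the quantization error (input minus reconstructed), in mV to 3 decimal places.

0.100 mV

One LSB is 4.096 V / 8192 = 0.500 mV.
(V_in − V_low)/LSB = (-1.0584 − (−2.048))/0.0005 = 1979.2000 → code 1979 (floor).
Code 1979 maps back to (−2.048) + 1979×0.0005 V = -1.0585 V.
Difference: 0.0001 V → 0.100 mV.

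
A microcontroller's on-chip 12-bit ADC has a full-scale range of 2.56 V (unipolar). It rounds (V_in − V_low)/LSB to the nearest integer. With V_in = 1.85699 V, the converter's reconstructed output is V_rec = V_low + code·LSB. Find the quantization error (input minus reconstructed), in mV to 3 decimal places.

Step size: 2.56 V ÷ 2^12 = 0.625 mV.
Scaled input = 2971.1840 LSBs, so code = 2971.
Reconstructed: 1.856875 V.
Difference: 0.000115 V → 0.115 mV.

0.115 mV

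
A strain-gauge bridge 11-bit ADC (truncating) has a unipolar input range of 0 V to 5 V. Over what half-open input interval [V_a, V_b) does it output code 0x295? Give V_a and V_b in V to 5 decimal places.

LSB = 5/2^11 = 2.441 mV.
Code 0x295 = 661 decimal.
V_a = V_low + 661·LSB = 1.61377 V; V_b = V_low + 662·LSB = 1.61621 V.

[1.61377 V, 1.61621 V)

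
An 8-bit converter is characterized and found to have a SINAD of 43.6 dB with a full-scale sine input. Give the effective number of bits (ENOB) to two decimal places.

ENOB = (SINAD − 1.76) / 6.02 = (43.6 − 1.76)/6.02 = 6.950.

6.95 bits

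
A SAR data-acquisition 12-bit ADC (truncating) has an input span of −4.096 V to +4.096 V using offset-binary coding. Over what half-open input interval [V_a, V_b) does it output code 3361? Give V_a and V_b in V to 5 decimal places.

[2.62600 V, 2.62800 V)

LSB = 8.192/2^12 = 2.000 mV.
V_a = V_low + 3361·LSB = 2.626 V; V_b = V_low + 3362·LSB = 2.628 V.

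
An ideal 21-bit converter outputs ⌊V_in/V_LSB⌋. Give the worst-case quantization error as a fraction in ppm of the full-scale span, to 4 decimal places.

Truncating → worst-case error = 1 LSB = V_FS/2^21, so 1e+06/2097152 = 0.476837 ppm of full scale.

0.4768 ppm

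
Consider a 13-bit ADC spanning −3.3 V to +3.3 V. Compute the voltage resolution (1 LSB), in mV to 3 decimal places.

Full-scale span = 6.6 V.
LSB = 6.6 / 2^13 = 6.6 / 8192 = 0.000805664 V = 0.806 mV.

0.806 mV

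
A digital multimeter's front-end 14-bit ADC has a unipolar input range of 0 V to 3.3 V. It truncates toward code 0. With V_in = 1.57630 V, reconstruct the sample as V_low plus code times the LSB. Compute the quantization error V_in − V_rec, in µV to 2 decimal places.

18.26 µV

LSB = 3.3/2^14 = 201.42 µV.
(1.57630 − 0)/0.000201416 = 7826.0907; ⌊·⌋ gives code 7826.
V_rec = 0 + 7826·0.000201416 = 1.5762817 V.
V_in − V_rec = 1.82617e-05 V = 18.26 µV.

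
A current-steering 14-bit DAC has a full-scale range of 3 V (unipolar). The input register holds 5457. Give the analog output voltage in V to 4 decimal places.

0.9992 V

LSB = 3 V / 2^14 = 183.11 µV.
V_out = 0 + 5457 × 0.000183105 V = 0.999207 V.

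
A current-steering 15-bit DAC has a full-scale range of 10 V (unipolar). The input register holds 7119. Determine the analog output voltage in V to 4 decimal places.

2.1725 V

LSB = 10 V / 2^15 = 305.18 µV.
V_out = 0 + 7119 × 0.000305176 V = 2.17255 V.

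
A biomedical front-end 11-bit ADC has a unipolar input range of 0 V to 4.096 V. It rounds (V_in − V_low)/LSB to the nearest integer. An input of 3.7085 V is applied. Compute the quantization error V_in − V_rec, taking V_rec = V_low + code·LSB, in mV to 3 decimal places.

0.500 mV

Step size: 4.096 V ÷ 2^11 = 2.000 mV.
Scaled input = 1854.2500 LSBs, so code = 1854.
Code 1854 maps back to 0 + 1854×0.002 V = 3.708 V.
Difference: 0.0005 V → 0.500 mV.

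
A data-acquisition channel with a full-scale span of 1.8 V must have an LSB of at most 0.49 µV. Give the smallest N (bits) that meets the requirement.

22 bits

Number of steps required ≥ 1.8 V / 0.49 µV = 3673469.39.
Need 2^N ≥ 3673469.39; 2^21 = 2097152, 2^22 = 4194304.
Minimum N = 22.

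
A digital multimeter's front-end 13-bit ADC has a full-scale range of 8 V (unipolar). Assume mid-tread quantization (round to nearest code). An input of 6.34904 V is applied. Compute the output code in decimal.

LSB = 8 V / 8192 = 0.977 mV.
(V_in − V_low)/LSB = (6.34904 − 0) / 0.000976562 = 6501.417.
So the output code is 6501.

code 6501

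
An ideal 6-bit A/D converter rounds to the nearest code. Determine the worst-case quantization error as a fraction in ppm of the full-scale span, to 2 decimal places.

7812.50 ppm

Rounding → worst-case error = ½ LSB = V_FS/2^7, so 1e+06/128 = 7812.5 ppm of full scale.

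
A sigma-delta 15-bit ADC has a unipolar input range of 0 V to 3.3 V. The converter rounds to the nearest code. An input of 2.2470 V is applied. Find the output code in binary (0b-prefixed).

code 0b101011100101000 (decimal 22312)

Full-scale span = 3.3 V; LSB = 3.3/2^15 = 100.71 µV.
Input sits at 22312.029 steps above V_low.
Round → code 22312.
In binary (0b-prefixed): 0b101011100101000.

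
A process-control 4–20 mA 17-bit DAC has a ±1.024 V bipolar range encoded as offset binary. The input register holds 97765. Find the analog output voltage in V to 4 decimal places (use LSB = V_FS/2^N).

LSB = 2.048 V / 2^17 = 15.62 µV.
V_out = (−1.024) + 97765 × 1.5625e-05 V = 0.503578 V.

0.5036 V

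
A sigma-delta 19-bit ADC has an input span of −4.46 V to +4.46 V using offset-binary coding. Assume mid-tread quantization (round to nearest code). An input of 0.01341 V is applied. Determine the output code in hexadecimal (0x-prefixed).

code 0x40314 (decimal 262932)

Full-scale span = 8.92 V; LSB = 8.92/2^19 = 17.01 µV.
Input sits at 262932.195 steps above V_low.
Round → code 262932.
In hexadecimal (0x-prefixed): 0x40314.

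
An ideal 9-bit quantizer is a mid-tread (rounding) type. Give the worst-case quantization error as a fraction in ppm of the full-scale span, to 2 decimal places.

976.56 ppm

Rounding → worst-case error = ½ LSB = V_FS/2^10, so 1e+06/1024 = 976.562 ppm of full scale.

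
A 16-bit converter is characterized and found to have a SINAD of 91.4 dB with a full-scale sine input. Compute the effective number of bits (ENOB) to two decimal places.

14.89 bits

ENOB = (SINAD − 1.76) / 6.02 = (91.4 − 1.76)/6.02 = 14.890.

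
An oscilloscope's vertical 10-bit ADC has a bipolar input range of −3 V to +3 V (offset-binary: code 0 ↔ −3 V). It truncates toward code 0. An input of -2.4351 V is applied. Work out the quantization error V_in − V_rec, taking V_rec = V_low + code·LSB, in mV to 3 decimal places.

2.400 mV

Step size: 6 V ÷ 2^10 = 5.859 mV.
(-2.4351 − (−3))/0.00585938 = 96.4096; ⌊·⌋ gives code 96.
Code 96 maps back to (−3) + 96×0.00585938 V = -2.4375 V.
Error = -2.4351 − (−2.4375) = 0.0024 V = 2.400 mV.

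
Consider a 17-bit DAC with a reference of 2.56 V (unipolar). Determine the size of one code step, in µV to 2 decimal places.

Full-scale span = 2.56 V.
LSB = 2.56 / 2^17 = 2.56 / 131072 = 1.95313e-05 V = 19.53 µV.

19.53 µV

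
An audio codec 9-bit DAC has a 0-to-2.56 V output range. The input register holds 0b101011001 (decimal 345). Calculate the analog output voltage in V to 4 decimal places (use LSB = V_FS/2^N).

LSB = 2.56 V / 2^9 = 5.000 mV.
Code 0b101011001 = 345 decimal.
V_out = 0 + 345 × 0.005 V = 1.725 V.

1.7250 V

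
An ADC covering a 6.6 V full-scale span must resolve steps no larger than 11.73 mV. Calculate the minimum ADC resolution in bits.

Number of steps required ≥ 6.6 V / 11.73 mV = 562.66.
Need 2^N ≥ 562.66; 2^9 = 512, 2^10 = 1024.
Minimum N = 10.

10 bits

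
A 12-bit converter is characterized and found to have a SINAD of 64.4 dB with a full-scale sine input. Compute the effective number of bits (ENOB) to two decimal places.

ENOB = (SINAD − 1.76) / 6.02 = (64.4 − 1.76)/6.02 = 10.405.

10.41 bits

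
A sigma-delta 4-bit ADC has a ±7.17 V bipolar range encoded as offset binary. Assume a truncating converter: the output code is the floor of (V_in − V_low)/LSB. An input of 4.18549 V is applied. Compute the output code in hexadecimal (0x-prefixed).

With 16 levels over 14.34 V, one step is 0.8962 V.
(4.18549 − (−7.17)) / 0.89625 = 12.670 LSBs.
So the output code is 12.
In hexadecimal (0x-prefixed): 0xC.

code 0xC (decimal 12)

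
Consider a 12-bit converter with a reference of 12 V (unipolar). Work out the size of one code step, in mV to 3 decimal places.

2.930 mV

Full-scale span = 12 V.
LSB = 12 / 2^12 = 12 / 4096 = 0.00292969 V = 2.930 mV.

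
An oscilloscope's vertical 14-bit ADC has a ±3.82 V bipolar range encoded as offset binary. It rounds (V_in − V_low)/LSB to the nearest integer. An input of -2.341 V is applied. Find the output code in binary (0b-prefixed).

code 0b110001100100 (decimal 3172)

LSB = 7.64 V / 16384 = 466.31 µV.
(V_in − V_low)/LSB = (-2.341 − (−3.82)) / 0.000466309 = 3171.719.
Round → code 3172.
In binary (0b-prefixed): 0b110001100100.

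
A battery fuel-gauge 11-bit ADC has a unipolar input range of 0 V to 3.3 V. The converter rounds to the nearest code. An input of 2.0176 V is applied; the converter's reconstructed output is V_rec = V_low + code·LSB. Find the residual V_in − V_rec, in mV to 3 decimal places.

Step size: 3.3 V ÷ 2^11 = 1.611 mV.
(V_in − V_low)/LSB = (2.0176 − 0)/0.00161133 = 1252.1348 → code 1252 (round).
V_rec = 0 + 1252·0.00161133 = 2.0173828 V.
Error = 2.0176 − 2.0173828 = 0.000217187 V = 0.217 mV.

0.217 mV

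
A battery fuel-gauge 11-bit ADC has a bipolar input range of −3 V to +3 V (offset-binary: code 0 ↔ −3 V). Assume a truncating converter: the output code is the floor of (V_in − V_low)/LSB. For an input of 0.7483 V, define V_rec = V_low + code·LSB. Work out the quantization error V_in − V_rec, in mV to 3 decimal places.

LSB = 6/2^11 = 2.930 mV.
Scaled input = 1279.4197 LSBs, so code = 1279.
V_rec = (−3) + 1279·0.00292969 = 0.74707031 V.
Error = 0.7483 − 0.74707031 = 0.00122969 V = 1.230 mV.

1.230 mV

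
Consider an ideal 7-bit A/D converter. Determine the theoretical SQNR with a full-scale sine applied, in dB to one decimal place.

43.9 dB

SNR ≈ 6.02·N + 1.76 dB = 6.02·7 + 1.76 = 43.90 dB.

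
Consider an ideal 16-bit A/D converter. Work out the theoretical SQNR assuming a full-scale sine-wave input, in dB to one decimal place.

SNR ≈ 6.02·N + 1.76 dB = 6.02·16 + 1.76 = 98.08 dB.

98.1 dB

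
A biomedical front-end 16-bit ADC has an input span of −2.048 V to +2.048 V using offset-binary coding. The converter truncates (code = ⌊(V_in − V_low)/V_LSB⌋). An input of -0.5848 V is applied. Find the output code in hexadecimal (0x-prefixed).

LSB = 4.096 V / 65536 = 62.50 µV.
(-0.5848 − (−2.048)) / 6.25e-05 = 23411.200 LSBs.
⌊·⌋(23411.200) = 23411.
In hexadecimal (0x-prefixed): 0x5B73.

code 0x5B73 (decimal 23411)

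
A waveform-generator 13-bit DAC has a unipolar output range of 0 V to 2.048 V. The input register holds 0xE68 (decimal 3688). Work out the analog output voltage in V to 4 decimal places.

0.9220 V

LSB = 2.048 V / 2^13 = 250.00 µV.
Code 0xE68 = 3688 decimal.
V_out = 0 + 3688 × 0.00025 V = 0.922 V.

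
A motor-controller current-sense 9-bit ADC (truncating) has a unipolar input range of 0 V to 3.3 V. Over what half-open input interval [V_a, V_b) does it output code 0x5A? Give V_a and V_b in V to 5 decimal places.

[0.58008 V, 0.58652 V)

LSB = 3.3/2^9 = 6.445 mV.
Code 0x5A = 90 decimal.
V_a = V_low + 90·LSB = 0.580078 V; V_b = V_low + 91·LSB = 0.586523 V.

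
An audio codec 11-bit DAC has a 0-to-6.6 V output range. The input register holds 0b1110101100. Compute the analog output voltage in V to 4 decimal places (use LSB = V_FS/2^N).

3.0293 V

LSB = 6.6 V / 2^11 = 3.223 mV.
Code 0b1110101100 = 940 decimal.
V_out = 0 + 940 × 0.00322266 V = 3.0293 V.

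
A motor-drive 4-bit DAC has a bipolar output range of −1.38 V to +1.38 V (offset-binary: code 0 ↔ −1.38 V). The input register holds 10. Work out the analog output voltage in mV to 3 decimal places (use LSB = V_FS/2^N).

345.000 mV

LSB = 2.76 V / 2^4 = 172.500 mV.
V_out = (−1.38) + 10 × 0.1725 V = 0.345 V.
= 345.000 mV.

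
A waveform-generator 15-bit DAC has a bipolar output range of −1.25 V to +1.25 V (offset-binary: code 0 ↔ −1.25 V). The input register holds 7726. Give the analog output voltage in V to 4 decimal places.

LSB = 2.5 V / 2^15 = 76.29 µV.
V_out = (−1.25) + 7726 × 7.62939e-05 V = -0.660553 V.

-0.6606 V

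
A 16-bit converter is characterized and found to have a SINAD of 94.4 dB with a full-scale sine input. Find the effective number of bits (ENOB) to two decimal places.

ENOB = (SINAD − 1.76) / 6.02 = (94.4 − 1.76)/6.02 = 15.389.

15.39 bits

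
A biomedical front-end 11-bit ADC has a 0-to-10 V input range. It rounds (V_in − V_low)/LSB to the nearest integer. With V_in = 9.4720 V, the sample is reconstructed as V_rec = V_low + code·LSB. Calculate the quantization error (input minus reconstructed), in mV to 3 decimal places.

One LSB is 10 V / 2048 = 4.883 mV.
(V_in − V_low)/LSB = (9.4720 − 0)/0.00488281 = 1939.8656 → code 1940 (round).
Code 1940 maps back to 0 + 1940×0.00488281 V = 9.4726562 V.
Error = 9.4720 − 9.4726562 = -0.00065625 V = -0.656 mV.

-0.656 mV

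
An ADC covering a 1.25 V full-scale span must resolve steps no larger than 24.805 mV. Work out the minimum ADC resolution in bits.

6 bits

Number of steps required ≥ 1.25 V / 24.805 mV = 50.39.
Need 2^N ≥ 50.39; 2^5 = 32, 2^6 = 64.
Minimum N = 6.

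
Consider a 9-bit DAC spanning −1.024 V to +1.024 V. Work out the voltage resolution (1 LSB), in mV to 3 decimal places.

4.000 mV

Full-scale span = 2.048 V.
LSB = 2.048 / 2^9 = 2.048 / 512 = 0.004 V = 4.000 mV.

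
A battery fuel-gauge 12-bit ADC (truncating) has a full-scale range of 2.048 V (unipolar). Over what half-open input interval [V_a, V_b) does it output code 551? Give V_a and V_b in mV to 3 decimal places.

[275.500 mV, 276.000 mV)

LSB = 2.048/2^12 = 0.500 mV.
V_a = V_low + 551·LSB = 0.2755 V; V_b = V_low + 552·LSB = 0.276 V.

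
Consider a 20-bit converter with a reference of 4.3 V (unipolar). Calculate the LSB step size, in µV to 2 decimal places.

4.10 µV

Full-scale span = 4.3 V.
LSB = 4.3 / 2^20 = 4.3 / 1048576 = 4.1008e-06 V = 4.10 µV.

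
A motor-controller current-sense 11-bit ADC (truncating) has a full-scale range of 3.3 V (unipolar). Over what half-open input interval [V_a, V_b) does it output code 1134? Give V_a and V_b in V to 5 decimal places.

LSB = 3.3/2^11 = 1.611 mV.
V_a = V_low + 1134·LSB = 1.82725 V; V_b = V_low + 1135·LSB = 1.82886 V.

[1.82725 V, 1.82886 V)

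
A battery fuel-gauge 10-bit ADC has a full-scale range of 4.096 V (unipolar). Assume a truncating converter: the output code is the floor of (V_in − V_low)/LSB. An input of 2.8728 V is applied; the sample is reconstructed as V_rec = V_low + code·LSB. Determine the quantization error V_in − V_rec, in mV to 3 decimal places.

LSB = 4.096/2^10 = 4.000 mV.
(2.8728 − 0)/0.004 = 718.2000; ⌊·⌋ gives code 718.
Code 718 maps back to 0 + 718×0.004 V = 2.872 V.
Error = 2.8728 − 2.872 = 0.0008 V = 0.800 mV.

0.800 mV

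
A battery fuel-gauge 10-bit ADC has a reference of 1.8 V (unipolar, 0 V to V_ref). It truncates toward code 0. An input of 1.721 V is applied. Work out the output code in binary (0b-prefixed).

code 0b1111010011 (decimal 979)

With 1024 levels over 1.8 V, one step is 1.758 mV.
Input sits at 979.058 steps above V_low.
⌊·⌋(979.058) = 979.
In binary (0b-prefixed): 0b1111010011.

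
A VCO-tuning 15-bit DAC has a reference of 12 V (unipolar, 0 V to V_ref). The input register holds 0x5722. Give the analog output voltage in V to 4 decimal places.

8.1687 V

LSB = 12 V / 2^15 = 366.21 µV.
Code 0x5722 = 22306 decimal.
V_out = 0 + 22306 × 0.000366211 V = 8.1687 V.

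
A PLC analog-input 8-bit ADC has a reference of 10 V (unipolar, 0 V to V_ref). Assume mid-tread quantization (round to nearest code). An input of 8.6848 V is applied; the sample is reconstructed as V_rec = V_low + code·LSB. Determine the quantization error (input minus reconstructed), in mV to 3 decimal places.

12.925 mV

LSB = 10/2^8 = 39.062 mV.
(V_in − V_low)/LSB = (8.6848 − 0)/0.0390625 = 222.3309 → code 222 (round).
V_rec = 0 + 222·0.0390625 = 8.671875 V.
V_in − V_rec = 0.012925 V = 12.925 mV.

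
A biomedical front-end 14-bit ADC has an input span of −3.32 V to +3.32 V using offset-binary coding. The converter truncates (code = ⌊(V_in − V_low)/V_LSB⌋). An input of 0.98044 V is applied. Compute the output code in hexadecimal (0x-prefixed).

code 0x2973 (decimal 10611)

Full-scale span = 6.64 V; LSB = 6.64/2^14 = 405.27 µV.
Input sits at 10611.206 steps above V_low.
Floor → code 10611.
In hexadecimal (0x-prefixed): 0x2973.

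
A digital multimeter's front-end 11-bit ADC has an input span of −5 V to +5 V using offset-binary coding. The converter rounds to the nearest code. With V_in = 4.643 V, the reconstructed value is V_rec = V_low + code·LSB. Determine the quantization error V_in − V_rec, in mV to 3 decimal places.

LSB = 10/2^11 = 4.883 mV.
Scaled input = 1974.8864 LSBs, so code = 1975.
Code 1975 maps back to (−5) + 1975×0.00488281 V = 4.6435547 V.
Difference: -0.000554687 V → -0.555 mV.

-0.555 mV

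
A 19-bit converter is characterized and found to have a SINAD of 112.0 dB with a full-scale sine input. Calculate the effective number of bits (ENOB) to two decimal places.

ENOB = (SINAD − 1.76) / 6.02 = (112.0 − 1.76)/6.02 = 18.312.

18.31 bits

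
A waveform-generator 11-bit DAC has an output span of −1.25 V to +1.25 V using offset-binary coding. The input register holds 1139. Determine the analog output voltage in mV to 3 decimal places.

140.381 mV

LSB = 2.5 V / 2^11 = 1.221 mV.
V_out = (−1.25) + 1139 × 0.0012207 V = 0.140381 V.
= 140.381 mV.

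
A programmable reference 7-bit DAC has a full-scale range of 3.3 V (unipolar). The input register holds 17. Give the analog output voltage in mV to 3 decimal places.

LSB = 3.3 V / 2^7 = 25.781 mV.
V_out = 0 + 17 × 0.0257812 V = 0.438281 V.
= 438.281 mV.

438.281 mV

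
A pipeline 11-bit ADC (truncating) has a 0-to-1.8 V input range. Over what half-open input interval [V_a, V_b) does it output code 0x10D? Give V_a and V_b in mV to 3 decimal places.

LSB = 1.8/2^11 = 0.879 mV.
Code 0x10D = 269 decimal.
V_a = V_low + 269·LSB = 0.236426 V; V_b = V_low + 270·LSB = 0.237305 V.

[236.426 mV, 237.305 mV)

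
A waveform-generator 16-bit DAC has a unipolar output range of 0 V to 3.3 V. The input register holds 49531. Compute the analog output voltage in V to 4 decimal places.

LSB = 3.3 V / 2^16 = 50.35 µV.
V_out = 0 + 49531 × 5.0354e-05 V = 2.49408 V.

2.4941 V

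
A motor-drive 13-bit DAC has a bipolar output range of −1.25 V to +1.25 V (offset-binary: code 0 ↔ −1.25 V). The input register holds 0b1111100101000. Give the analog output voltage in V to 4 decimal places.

LSB = 2.5 V / 2^13 = 305.18 µV.
Code 0b1111100101000 = 7976 decimal.
V_out = (−1.25) + 7976 × 0.000305176 V = 1.18408 V.

1.1841 V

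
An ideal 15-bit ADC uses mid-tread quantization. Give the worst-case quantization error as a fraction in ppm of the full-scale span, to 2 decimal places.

Rounding → worst-case error = ½ LSB = V_FS/2^16, so 1e+06/65536 = 15.2588 ppm of full scale.

15.26 ppm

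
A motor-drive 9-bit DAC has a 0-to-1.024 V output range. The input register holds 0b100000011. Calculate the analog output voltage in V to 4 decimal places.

LSB = 1.024 V / 2^9 = 2.000 mV.
Code 0b100000011 = 259 decimal.
V_out = 0 + 259 × 0.002 V = 0.518 V.

0.5180 V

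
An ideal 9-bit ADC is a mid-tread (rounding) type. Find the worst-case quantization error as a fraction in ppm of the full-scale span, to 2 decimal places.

976.56 ppm

Rounding → worst-case error = ½ LSB = V_FS/2^10, so 1e+06/1024 = 976.562 ppm of full scale.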